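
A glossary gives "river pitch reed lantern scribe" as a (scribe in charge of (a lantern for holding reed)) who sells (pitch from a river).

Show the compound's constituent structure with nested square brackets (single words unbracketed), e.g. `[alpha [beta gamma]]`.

[[river pitch] [[reed lantern] scribe]]

At the top level: head "scribe" (specifically "reed lantern scribe"); modifier "river pitch".
Within "river pitch", the head is "pitch" and the modifier is "river".
Within "reed lantern scribe", the head is "scribe" and the modifier is "reed lantern".
Within "reed lantern", the head is "lantern" and the modifier is "reed".
So the structure is [[river pitch] [[reed lantern] scribe]].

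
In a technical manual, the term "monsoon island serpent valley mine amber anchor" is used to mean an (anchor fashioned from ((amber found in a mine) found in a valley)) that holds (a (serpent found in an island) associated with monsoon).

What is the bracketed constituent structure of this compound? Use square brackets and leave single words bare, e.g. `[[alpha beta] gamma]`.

[[monsoon [island serpent]] [[valley [mine amber]] anchor]]

Whole compound: head "anchor" (specifically "valley mine amber anchor"), modifier "monsoon island serpent".
Within "monsoon island serpent", the head is "serpent" (specifically "island serpent") and the modifier is "monsoon".
Within "island serpent", the head is "serpent" and the modifier is "island".
Within "valley mine amber anchor", the head is "anchor" and the modifier is "valley mine amber".
Within "valley mine amber", the head is "amber" (specifically "mine amber") and the modifier is "valley".
Within "mine amber", the head is "amber" and the modifier is "mine".
Putting it together: [[monsoon [island serpent]] [[valley [mine amber]] anchor]].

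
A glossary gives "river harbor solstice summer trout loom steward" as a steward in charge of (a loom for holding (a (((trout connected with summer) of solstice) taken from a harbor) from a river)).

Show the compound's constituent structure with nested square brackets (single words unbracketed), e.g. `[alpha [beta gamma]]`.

Whole compound: head "steward", modifier "river harbor solstice summer trout loom".
Within "river harbor solstice summer trout loom", the head is "loom" and the modifier is "river harbor solstice summer trout".
Within "river harbor solstice summer trout", the head is "trout" (specifically "harbor solstice summer trout") and the modifier is "river".
Within "harbor solstice summer trout", the head is "trout" (specifically "solstice summer trout") and the modifier is "harbor".
Within "solstice summer trout", the head is "trout" (specifically "summer trout") and the modifier is "solstice".
Within "summer trout", the head is "trout" and the modifier is "summer".
So the structure is [[[river [harbor [solstice [summer trout]]]] loom] steward].

[[[river [harbor [solstice [summer trout]]]] loom] steward]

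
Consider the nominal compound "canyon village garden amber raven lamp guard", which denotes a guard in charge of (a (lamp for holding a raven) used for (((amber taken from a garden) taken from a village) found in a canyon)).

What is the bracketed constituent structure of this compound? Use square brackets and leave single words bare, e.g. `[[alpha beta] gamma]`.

At the top level: head "guard"; modifier "canyon village garden amber raven lamp".
Within "canyon village garden amber raven lamp", the head is "lamp" (specifically "raven lamp") and the modifier is "canyon village garden amber".
Within "canyon village garden amber", the head is "amber" (specifically "village garden amber") and the modifier is "canyon".
Within "village garden amber", the head is "amber" (specifically "garden amber") and the modifier is "village".
Within "garden amber", the head is "amber" and the modifier is "garden".
Within "raven lamp", the head is "lamp" and the modifier is "raven".
So the structure is [[[canyon [village [garden amber]]] [raven lamp]] guard].

[[[canyon [village [garden amber]]] [raven lamp]] guard]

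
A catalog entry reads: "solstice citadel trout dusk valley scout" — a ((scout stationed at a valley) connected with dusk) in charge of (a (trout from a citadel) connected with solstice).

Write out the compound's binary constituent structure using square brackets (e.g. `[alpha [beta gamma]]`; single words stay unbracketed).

[[solstice [citadel trout]] [dusk [valley scout]]]

Overall it is a kind of scout (specifically "dusk valley scout"); the modifier is "solstice citadel trout".
"solstice citadel trout" → head "trout" (specifically "citadel trout"), modifier "solstice".
"citadel trout" → head "trout", modifier "citadel".
"dusk valley scout" → head "scout" (specifically "valley scout"), modifier "dusk".
"valley scout" → head "scout", modifier "valley".
Assembled: [[solstice [citadel trout]] [dusk [valley scout]]].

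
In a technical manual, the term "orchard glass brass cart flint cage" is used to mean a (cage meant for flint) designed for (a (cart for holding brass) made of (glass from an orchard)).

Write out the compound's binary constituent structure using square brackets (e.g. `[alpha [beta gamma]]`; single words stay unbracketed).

[[[orchard glass] [brass cart]] [flint cage]]

Overall it is a kind of cage (specifically "flint cage"); the modifier is "orchard glass brass cart".
Within "orchard glass brass cart", the head is "cart" (specifically "brass cart") and the modifier is "orchard glass".
Within "orchard glass", the head is "glass" and the modifier is "orchard".
Within "brass cart", the head is "cart" and the modifier is "brass".
Within "flint cage", the head is "cage" and the modifier is "flint".
So the structure is [[[orchard glass] [brass cart]] [flint cage]].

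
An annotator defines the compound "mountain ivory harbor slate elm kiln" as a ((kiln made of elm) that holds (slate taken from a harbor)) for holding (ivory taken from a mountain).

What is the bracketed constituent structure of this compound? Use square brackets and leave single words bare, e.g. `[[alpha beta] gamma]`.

[[mountain ivory] [[harbor slate] [elm kiln]]]

Whole compound: head "kiln" (specifically "harbor slate elm kiln"), modifier "mountain ivory".
Inside "mountain ivory": head "ivory", modifier "mountain".
Inside "harbor slate elm kiln": head "kiln" (specifically "elm kiln"), modifier "harbor slate".
Inside "harbor slate": head "slate", modifier "harbor".
Inside "elm kiln": head "kiln", modifier "elm".
So the structure is [[mountain ivory] [[harbor slate] [elm kiln]]].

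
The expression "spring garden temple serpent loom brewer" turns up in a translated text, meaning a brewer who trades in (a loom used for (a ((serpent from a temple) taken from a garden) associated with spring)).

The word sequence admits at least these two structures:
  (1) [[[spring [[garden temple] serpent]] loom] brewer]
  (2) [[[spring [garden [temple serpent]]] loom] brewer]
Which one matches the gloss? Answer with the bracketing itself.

The paraphrase's head is the "brewer" part ("brewer"); its modifier is "spring garden temple serpent loom".
That top-level split, carried through the inner groups, gives [[[spring [garden [temple serpent]]] loom] brewer].

[[[spring [garden [temple serpent]]] loom] brewer]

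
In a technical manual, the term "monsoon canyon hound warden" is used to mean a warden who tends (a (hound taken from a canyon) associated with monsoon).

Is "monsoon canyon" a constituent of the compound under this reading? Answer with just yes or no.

The top-level split is [monsoon canyon hound] [warden]; the full structure is [[monsoon [canyon hound]] warden].
"monsoon canyon" straddles a constituent boundary, so it is not a single unit.

no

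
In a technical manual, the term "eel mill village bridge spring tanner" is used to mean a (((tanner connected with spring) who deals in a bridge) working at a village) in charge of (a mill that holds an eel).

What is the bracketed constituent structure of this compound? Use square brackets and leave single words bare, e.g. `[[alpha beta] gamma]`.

Whole compound: head "tanner" (specifically "village bridge spring tanner"), modifier "eel mill".
Inside "eel mill": head "mill", modifier "eel".
Inside "village bridge spring tanner": head "tanner" (specifically "bridge spring tanner"), modifier "village".
Inside "bridge spring tanner": head "tanner" (specifically "spring tanner"), modifier "bridge".
Inside "spring tanner": head "tanner", modifier "spring".
So the structure is [[eel mill] [village [bridge [spring tanner]]]].

[[eel mill] [village [bridge [spring tanner]]]]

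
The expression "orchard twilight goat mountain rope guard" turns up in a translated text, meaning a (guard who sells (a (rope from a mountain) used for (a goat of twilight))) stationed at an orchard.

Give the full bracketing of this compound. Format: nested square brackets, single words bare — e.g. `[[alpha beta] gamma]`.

[orchard [[[twilight goat] [mountain rope]] guard]]

At the top level: head "guard" (specifically "twilight goat mountain rope guard"); modifier "orchard".
"twilight goat mountain rope guard" → head "guard", modifier "twilight goat mountain rope".
"twilight goat mountain rope" → head "rope" (specifically "mountain rope"), modifier "twilight goat".
"twilight goat" → head "goat", modifier "twilight".
"mountain rope" → head "rope", modifier "mountain".
Assembled: [orchard [[[twilight goat] [mountain rope]] guard]].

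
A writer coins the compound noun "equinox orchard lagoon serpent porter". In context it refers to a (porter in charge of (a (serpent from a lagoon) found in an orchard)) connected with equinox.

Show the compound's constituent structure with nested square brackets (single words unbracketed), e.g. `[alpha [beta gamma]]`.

[equinox [[orchard [lagoon serpent]] porter]]

Whole compound: head "porter" (specifically "orchard lagoon serpent porter"), modifier "equinox".
Within "orchard lagoon serpent porter", the head is "porter" and the modifier is "orchard lagoon serpent".
Within "orchard lagoon serpent", the head is "serpent" (specifically "lagoon serpent") and the modifier is "orchard".
Within "lagoon serpent", the head is "serpent" and the modifier is "lagoon".
So the structure is [equinox [[orchard [lagoon serpent]] porter]].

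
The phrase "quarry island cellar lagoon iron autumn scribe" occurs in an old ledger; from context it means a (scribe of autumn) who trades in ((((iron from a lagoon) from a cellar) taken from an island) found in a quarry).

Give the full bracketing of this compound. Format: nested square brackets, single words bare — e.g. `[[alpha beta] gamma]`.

[[quarry [island [cellar [lagoon iron]]]] [autumn scribe]]

The outermost head in the paraphrase is "scribe" (specifically "autumn scribe"), modified by "quarry island cellar lagoon iron".
Inside "quarry island cellar lagoon iron": head "iron" (specifically "island cellar lagoon iron"), modifier "quarry".
Inside "island cellar lagoon iron": head "iron" (specifically "cellar lagoon iron"), modifier "island".
Inside "cellar lagoon iron": head "iron" (specifically "lagoon iron"), modifier "cellar".
Inside "lagoon iron": head "iron", modifier "lagoon".
Inside "autumn scribe": head "scribe", modifier "autumn".
So the structure is [[quarry [island [cellar [lagoon iron]]]] [autumn scribe]].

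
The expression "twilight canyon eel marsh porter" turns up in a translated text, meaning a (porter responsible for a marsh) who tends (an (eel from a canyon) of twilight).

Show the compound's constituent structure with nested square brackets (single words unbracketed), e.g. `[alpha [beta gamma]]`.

The outermost head in the paraphrase is "porter" (specifically "marsh porter"), modified by "twilight canyon eel".
Inside "twilight canyon eel": head "eel" (specifically "canyon eel"), modifier "twilight".
Inside "canyon eel": head "eel", modifier "canyon".
Inside "marsh porter": head "porter", modifier "marsh".
So the structure is [[twilight [canyon eel]] [marsh porter]].

[[twilight [canyon eel]] [marsh porter]]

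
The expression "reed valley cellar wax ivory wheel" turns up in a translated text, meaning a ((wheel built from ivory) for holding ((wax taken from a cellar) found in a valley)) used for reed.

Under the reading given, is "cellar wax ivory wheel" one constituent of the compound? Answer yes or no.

The top-level split is [reed] [valley cellar wax ivory wheel]; the full structure is [reed [[valley [cellar wax]] [ivory wheel]]].
"cellar wax ivory wheel" straddles a constituent boundary, so it is not a single unit.

no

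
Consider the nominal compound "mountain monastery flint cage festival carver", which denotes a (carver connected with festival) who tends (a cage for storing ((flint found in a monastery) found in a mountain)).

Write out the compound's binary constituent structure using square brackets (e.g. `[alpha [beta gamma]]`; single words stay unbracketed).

[[[mountain [monastery flint]] cage] [festival carver]]

Whole compound: head "carver" (specifically "festival carver"), modifier "mountain monastery flint cage".
Inside "mountain monastery flint cage": head "cage", modifier "mountain monastery flint".
Inside "mountain monastery flint": head "flint" (specifically "monastery flint"), modifier "mountain".
Inside "monastery flint": head "flint", modifier "monastery".
Inside "festival carver": head "carver", modifier "festival".
Assembled: [[[mountain [monastery flint]] cage] [festival carver]].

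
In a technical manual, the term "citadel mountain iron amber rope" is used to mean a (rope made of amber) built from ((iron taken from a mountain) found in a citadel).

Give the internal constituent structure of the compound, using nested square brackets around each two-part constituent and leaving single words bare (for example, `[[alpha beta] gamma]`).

The outermost head in the paraphrase is "rope" (specifically "amber rope"), modified by "citadel mountain iron".
"citadel mountain iron" → head "iron" (specifically "mountain iron"), modifier "citadel".
"mountain iron" → head "iron", modifier "mountain".
"amber rope" → head "rope", modifier "amber".
Assembled: [[citadel [mountain iron]] [amber rope]].

[[citadel [mountain iron]] [amber rope]]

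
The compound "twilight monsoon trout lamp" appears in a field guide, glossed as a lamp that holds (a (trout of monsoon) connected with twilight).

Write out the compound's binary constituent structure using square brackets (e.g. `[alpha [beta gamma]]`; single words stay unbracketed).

[[twilight [monsoon trout]] lamp]

Whole compound: head "lamp", modifier "twilight monsoon trout".
Inside "twilight monsoon trout": head "trout" (specifically "monsoon trout"), modifier "twilight".
Inside "monsoon trout": head "trout", modifier "monsoon".
Putting it together: [[twilight [monsoon trout]] lamp].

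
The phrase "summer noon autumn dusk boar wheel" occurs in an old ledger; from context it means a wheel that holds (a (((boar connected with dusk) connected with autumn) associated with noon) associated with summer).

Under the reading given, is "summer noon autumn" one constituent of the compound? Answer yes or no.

no

The top-level split is [summer noon autumn dusk boar] [wheel]; the full structure is [[summer [noon [autumn [dusk boar]]]] wheel].
"summer noon autumn" straddles a constituent boundary, so it is not a single unit.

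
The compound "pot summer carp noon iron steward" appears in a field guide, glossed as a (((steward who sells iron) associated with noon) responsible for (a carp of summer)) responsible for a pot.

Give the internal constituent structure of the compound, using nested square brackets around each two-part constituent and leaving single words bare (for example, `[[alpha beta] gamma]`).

Whole compound: head "steward" (specifically "summer carp noon iron steward"), modifier "pot".
Inside "summer carp noon iron steward": head "steward" (specifically "noon iron steward"), modifier "summer carp".
Inside "summer carp": head "carp", modifier "summer".
Inside "noon iron steward": head "steward" (specifically "iron steward"), modifier "noon".
Inside "iron steward": head "steward", modifier "iron".
Assembled: [pot [[summer carp] [noon [iron steward]]]].

[pot [[summer carp] [noon [iron steward]]]]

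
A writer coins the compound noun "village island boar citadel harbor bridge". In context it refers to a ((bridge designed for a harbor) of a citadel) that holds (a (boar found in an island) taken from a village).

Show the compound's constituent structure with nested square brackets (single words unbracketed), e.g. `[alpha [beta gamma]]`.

Overall it is a kind of bridge (specifically "citadel harbor bridge"); the modifier is "village island boar".
Inside "village island boar": head "boar" (specifically "island boar"), modifier "village".
Inside "island boar": head "boar", modifier "island".
Inside "citadel harbor bridge": head "bridge" (specifically "harbor bridge"), modifier "citadel".
Inside "harbor bridge": head "bridge", modifier "harbor".
So the structure is [[village [island boar]] [citadel [harbor bridge]]].

[[village [island boar]] [citadel [harbor bridge]]]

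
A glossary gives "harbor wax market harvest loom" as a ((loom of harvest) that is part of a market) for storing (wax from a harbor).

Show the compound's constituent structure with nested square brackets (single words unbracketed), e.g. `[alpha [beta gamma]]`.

At the top level: head "loom" (specifically "market harvest loom"); modifier "harbor wax".
"harbor wax" → head "wax", modifier "harbor".
"market harvest loom" → head "loom" (specifically "harvest loom"), modifier "market".
"harvest loom" → head "loom", modifier "harvest".
Putting it together: [[harbor wax] [market [harvest loom]]].

[[harbor wax] [market [harvest loom]]]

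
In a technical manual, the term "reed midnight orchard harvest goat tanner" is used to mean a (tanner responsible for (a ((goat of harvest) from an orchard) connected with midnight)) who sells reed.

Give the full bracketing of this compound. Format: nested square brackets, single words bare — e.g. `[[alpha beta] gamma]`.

[reed [[midnight [orchard [harvest goat]]] tanner]]

The outermost head in the paraphrase is "tanner" (specifically "midnight orchard harvest goat tanner"), modified by "reed".
Within "midnight orchard harvest goat tanner", the head is "tanner" and the modifier is "midnight orchard harvest goat".
Within "midnight orchard harvest goat", the head is "goat" (specifically "orchard harvest goat") and the modifier is "midnight".
Within "orchard harvest goat", the head is "goat" (specifically "harvest goat") and the modifier is "orchard".
Within "harvest goat", the head is "goat" and the modifier is "harvest".
Assembled: [reed [[midnight [orchard [harvest goat]]] tanner]].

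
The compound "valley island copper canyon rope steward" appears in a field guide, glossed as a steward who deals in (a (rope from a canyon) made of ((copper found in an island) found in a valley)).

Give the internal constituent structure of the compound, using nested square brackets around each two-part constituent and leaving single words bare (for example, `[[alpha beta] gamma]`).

The outermost head in the paraphrase is "steward", modified by "valley island copper canyon rope".
Within "valley island copper canyon rope", the head is "rope" (specifically "canyon rope") and the modifier is "valley island copper".
Within "valley island copper", the head is "copper" (specifically "island copper") and the modifier is "valley".
Within "island copper", the head is "copper" and the modifier is "island".
Within "canyon rope", the head is "rope" and the modifier is "canyon".
Assembled: [[[valley [island copper]] [canyon rope]] steward].

[[[valley [island copper]] [canyon rope]] steward]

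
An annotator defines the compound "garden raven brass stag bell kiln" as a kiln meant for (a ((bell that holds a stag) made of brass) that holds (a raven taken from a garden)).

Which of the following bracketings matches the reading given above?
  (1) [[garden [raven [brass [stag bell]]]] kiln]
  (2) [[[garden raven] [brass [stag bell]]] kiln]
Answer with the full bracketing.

The paraphrase's head is the "kiln" part ("kiln"); its modifier is "garden raven brass stag bell".
That top-level split, carried through the inner groups, gives [[[garden raven] [brass [stag bell]]] kiln].

[[[garden raven] [brass [stag bell]]] kiln]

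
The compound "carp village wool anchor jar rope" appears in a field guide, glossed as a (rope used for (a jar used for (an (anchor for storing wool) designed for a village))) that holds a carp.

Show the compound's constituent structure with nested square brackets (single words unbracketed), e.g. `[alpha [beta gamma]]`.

Overall it is a kind of rope (specifically "village wool anchor jar rope"); the modifier is "carp".
"village wool anchor jar rope" → head "rope", modifier "village wool anchor jar".
"village wool anchor jar" → head "jar", modifier "village wool anchor".
"village wool anchor" → head "anchor" (specifically "wool anchor"), modifier "village".
"wool anchor" → head "anchor", modifier "wool".
Putting it together: [carp [[[village [wool anchor]] jar] rope]].

[carp [[[village [wool anchor]] jar] rope]]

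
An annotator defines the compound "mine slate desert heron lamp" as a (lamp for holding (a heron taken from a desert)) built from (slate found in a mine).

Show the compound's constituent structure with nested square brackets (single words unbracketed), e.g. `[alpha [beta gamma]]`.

Whole compound: head "lamp" (specifically "desert heron lamp"), modifier "mine slate".
Within "mine slate", the head is "slate" and the modifier is "mine".
Within "desert heron lamp", the head is "lamp" and the modifier is "desert heron".
Within "desert heron", the head is "heron" and the modifier is "desert".
Assembled: [[mine slate] [[desert heron] lamp]].

[[mine slate] [[desert heron] lamp]]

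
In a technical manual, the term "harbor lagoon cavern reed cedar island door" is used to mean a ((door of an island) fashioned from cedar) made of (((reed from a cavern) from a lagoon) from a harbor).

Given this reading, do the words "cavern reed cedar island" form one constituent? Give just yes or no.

no

The top-level split is [harbor lagoon cavern reed] [cedar island door]; the full structure is [[harbor [lagoon [cavern reed]]] [cedar [island door]]].
"cavern reed cedar island" straddles a constituent boundary, so it is not a single unit.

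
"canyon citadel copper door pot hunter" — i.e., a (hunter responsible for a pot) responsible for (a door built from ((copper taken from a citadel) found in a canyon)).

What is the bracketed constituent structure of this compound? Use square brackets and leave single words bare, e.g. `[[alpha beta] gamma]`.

Overall it is a kind of hunter (specifically "pot hunter"); the modifier is "canyon citadel copper door".
Inside "canyon citadel copper door": head "door", modifier "canyon citadel copper".
Inside "canyon citadel copper": head "copper" (specifically "citadel copper"), modifier "canyon".
Inside "citadel copper": head "copper", modifier "citadel".
Inside "pot hunter": head "hunter", modifier "pot".
Putting it together: [[[canyon [citadel copper]] door] [pot hunter]].

[[[canyon [citadel copper]] door] [pot hunter]]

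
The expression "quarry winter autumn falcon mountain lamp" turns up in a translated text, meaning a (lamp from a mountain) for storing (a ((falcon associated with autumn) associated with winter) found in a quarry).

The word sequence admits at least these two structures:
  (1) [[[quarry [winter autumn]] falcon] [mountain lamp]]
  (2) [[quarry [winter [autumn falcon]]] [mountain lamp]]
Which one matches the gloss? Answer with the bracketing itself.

The paraphrase's head is the "lamp" part ("mountain lamp"); its modifier is "quarry winter autumn falcon".
That top-level split, carried through the inner groups, gives [[quarry [winter [autumn falcon]]] [mountain lamp]].

[[quarry [winter [autumn falcon]]] [mountain lamp]]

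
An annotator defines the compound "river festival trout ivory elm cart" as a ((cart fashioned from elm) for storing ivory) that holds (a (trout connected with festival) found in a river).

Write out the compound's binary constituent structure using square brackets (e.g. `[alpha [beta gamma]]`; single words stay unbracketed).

Overall it is a kind of cart (specifically "ivory elm cart"); the modifier is "river festival trout".
Within "river festival trout", the head is "trout" (specifically "festival trout") and the modifier is "river".
Within "festival trout", the head is "trout" and the modifier is "festival".
Within "ivory elm cart", the head is "cart" (specifically "elm cart") and the modifier is "ivory".
Within "elm cart", the head is "cart" and the modifier is "elm".
Assembled: [[river [festival trout]] [ivory [elm cart]]].

[[river [festival trout]] [ivory [elm cart]]]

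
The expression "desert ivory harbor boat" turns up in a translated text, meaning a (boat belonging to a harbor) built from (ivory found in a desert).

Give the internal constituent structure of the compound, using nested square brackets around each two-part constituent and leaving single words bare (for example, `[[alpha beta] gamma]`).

At the top level: head "boat" (specifically "harbor boat"); modifier "desert ivory".
Inside "desert ivory": head "ivory", modifier "desert".
Inside "harbor boat": head "boat", modifier "harbor".
Putting it together: [[desert ivory] [harbor boat]].

[[desert ivory] [harbor boat]]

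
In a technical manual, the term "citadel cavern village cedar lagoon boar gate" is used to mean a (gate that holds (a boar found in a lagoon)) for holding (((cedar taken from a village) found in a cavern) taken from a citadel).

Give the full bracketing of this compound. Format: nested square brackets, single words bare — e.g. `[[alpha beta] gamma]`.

Overall it is a kind of gate (specifically "lagoon boar gate"); the modifier is "citadel cavern village cedar".
Inside "citadel cavern village cedar": head "cedar" (specifically "cavern village cedar"), modifier "citadel".
Inside "cavern village cedar": head "cedar" (specifically "village cedar"), modifier "cavern".
Inside "village cedar": head "cedar", modifier "village".
Inside "lagoon boar gate": head "gate", modifier "lagoon boar".
Inside "lagoon boar": head "boar", modifier "lagoon".
Assembled: [[citadel [cavern [village cedar]]] [[lagoon boar] gate]].

[[citadel [cavern [village cedar]]] [[lagoon boar] gate]]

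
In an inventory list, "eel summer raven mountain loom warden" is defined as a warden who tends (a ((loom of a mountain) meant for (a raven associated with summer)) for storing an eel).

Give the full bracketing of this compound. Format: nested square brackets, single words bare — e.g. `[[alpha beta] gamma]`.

Overall it is a kind of warden; the modifier is "eel summer raven mountain loom".
Within "eel summer raven mountain loom", the head is "loom" (specifically "summer raven mountain loom") and the modifier is "eel".
Within "summer raven mountain loom", the head is "loom" (specifically "mountain loom") and the modifier is "summer raven".
Within "summer raven", the head is "raven" and the modifier is "summer".
Within "mountain loom", the head is "loom" and the modifier is "mountain".
Assembled: [[eel [[summer raven] [mountain loom]]] warden].

[[eel [[summer raven] [mountain loom]]] warden]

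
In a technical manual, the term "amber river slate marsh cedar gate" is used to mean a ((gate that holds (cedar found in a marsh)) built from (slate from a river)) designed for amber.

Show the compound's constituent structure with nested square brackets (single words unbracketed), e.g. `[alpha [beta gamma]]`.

Overall it is a kind of gate (specifically "river slate marsh cedar gate"); the modifier is "amber".
Inside "river slate marsh cedar gate": head "gate" (specifically "marsh cedar gate"), modifier "river slate".
Inside "river slate": head "slate", modifier "river".
Inside "marsh cedar gate": head "gate", modifier "marsh cedar".
Inside "marsh cedar": head "cedar", modifier "marsh".
Assembled: [amber [[river slate] [[marsh cedar] gate]]].

[amber [[river slate] [[marsh cedar] gate]]]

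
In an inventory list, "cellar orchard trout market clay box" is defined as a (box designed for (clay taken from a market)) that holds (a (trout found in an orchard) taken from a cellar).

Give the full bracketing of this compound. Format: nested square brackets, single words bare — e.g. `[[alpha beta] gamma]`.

The outermost head in the paraphrase is "box" (specifically "market clay box"), modified by "cellar orchard trout".
Inside "cellar orchard trout": head "trout" (specifically "orchard trout"), modifier "cellar".
Inside "orchard trout": head "trout", modifier "orchard".
Inside "market clay box": head "box", modifier "market clay".
Inside "market clay": head "clay", modifier "market".
Putting it together: [[cellar [orchard trout]] [[market clay] box]].

[[cellar [orchard trout]] [[market clay] box]]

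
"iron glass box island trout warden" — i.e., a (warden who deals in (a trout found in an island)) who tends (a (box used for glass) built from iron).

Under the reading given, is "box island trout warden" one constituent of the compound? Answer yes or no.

The top-level split is [iron glass box] [island trout warden]; the full structure is [[iron [glass box]] [[island trout] warden]].
"box island trout warden" straddles a constituent boundary, so it is not a single unit.

no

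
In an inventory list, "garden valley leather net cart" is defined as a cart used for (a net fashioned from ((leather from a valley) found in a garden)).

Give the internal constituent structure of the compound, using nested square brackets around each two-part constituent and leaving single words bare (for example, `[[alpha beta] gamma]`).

Whole compound: head "cart", modifier "garden valley leather net".
Within "garden valley leather net", the head is "net" and the modifier is "garden valley leather".
Within "garden valley leather", the head is "leather" (specifically "valley leather") and the modifier is "garden".
Within "valley leather", the head is "leather" and the modifier is "valley".
So the structure is [[[garden [valley leather]] net] cart].

[[[garden [valley leather]] net] cart]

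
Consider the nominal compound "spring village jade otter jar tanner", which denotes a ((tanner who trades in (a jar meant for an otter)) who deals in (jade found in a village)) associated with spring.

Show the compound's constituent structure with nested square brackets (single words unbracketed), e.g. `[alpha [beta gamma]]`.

At the top level: head "tanner" (specifically "village jade otter jar tanner"); modifier "spring".
Within "village jade otter jar tanner", the head is "tanner" (specifically "otter jar tanner") and the modifier is "village jade".
Within "village jade", the head is "jade" and the modifier is "village".
Within "otter jar tanner", the head is "tanner" and the modifier is "otter jar".
Within "otter jar", the head is "jar" and the modifier is "otter".
Assembled: [spring [[village jade] [[otter jar] tanner]]].

[spring [[village jade] [[otter jar] tanner]]]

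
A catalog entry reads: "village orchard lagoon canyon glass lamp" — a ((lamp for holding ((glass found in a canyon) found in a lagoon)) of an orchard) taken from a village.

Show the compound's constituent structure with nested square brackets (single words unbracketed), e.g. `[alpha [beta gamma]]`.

[village [orchard [[lagoon [canyon glass]] lamp]]]

Whole compound: head "lamp" (specifically "orchard lagoon canyon glass lamp"), modifier "village".
Inside "orchard lagoon canyon glass lamp": head "lamp" (specifically "lagoon canyon glass lamp"), modifier "orchard".
Inside "lagoon canyon glass lamp": head "lamp", modifier "lagoon canyon glass".
Inside "lagoon canyon glass": head "glass" (specifically "canyon glass"), modifier "lagoon".
Inside "canyon glass": head "glass", modifier "canyon".
Putting it together: [village [orchard [[lagoon [canyon glass]] lamp]]].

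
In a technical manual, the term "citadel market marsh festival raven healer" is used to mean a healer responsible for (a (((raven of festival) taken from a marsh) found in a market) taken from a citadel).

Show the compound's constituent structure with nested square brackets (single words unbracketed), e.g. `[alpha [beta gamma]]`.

Whole compound: head "healer", modifier "citadel market marsh festival raven".
"citadel market marsh festival raven" → head "raven" (specifically "market marsh festival raven"), modifier "citadel".
"market marsh festival raven" → head "raven" (specifically "marsh festival raven"), modifier "market".
"marsh festival raven" → head "raven" (specifically "festival raven"), modifier "marsh".
"festival raven" → head "raven", modifier "festival".
So the structure is [[citadel [market [marsh [festival raven]]]] healer].

[[citadel [market [marsh [festival raven]]]] healer]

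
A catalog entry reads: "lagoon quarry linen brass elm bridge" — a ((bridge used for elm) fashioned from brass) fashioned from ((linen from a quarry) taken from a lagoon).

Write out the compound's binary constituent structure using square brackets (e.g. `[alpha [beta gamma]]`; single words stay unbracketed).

[[lagoon [quarry linen]] [brass [elm bridge]]]

Overall it is a kind of bridge (specifically "brass elm bridge"); the modifier is "lagoon quarry linen".
Within "lagoon quarry linen", the head is "linen" (specifically "quarry linen") and the modifier is "lagoon".
Within "quarry linen", the head is "linen" and the modifier is "quarry".
Within "brass elm bridge", the head is "bridge" (specifically "elm bridge") and the modifier is "brass".
Within "elm bridge", the head is "bridge" and the modifier is "elm".
Putting it together: [[lagoon [quarry linen]] [brass [elm bridge]]].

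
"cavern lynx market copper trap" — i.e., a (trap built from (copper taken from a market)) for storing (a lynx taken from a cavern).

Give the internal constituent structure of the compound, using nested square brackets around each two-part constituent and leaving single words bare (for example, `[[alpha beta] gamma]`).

Overall it is a kind of trap (specifically "market copper trap"); the modifier is "cavern lynx".
Within "cavern lynx", the head is "lynx" and the modifier is "cavern".
Within "market copper trap", the head is "trap" and the modifier is "market copper".
Within "market copper", the head is "copper" and the modifier is "market".
Putting it together: [[cavern lynx] [[market copper] trap]].

[[cavern lynx] [[market copper] trap]]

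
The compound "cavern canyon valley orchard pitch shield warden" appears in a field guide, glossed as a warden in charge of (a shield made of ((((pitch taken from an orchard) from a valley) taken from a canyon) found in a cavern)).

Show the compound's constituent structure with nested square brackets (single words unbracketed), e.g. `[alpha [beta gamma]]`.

Whole compound: head "warden", modifier "cavern canyon valley orchard pitch shield".
"cavern canyon valley orchard pitch shield" → head "shield", modifier "cavern canyon valley orchard pitch".
"cavern canyon valley orchard pitch" → head "pitch" (specifically "canyon valley orchard pitch"), modifier "cavern".
"canyon valley orchard pitch" → head "pitch" (specifically "valley orchard pitch"), modifier "canyon".
"valley orchard pitch" → head "pitch" (specifically "orchard pitch"), modifier "valley".
"orchard pitch" → head "pitch", modifier "orchard".
Putting it together: [[[cavern [canyon [valley [orchard pitch]]]] shield] warden].

[[[cavern [canyon [valley [orchard pitch]]]] shield] warden]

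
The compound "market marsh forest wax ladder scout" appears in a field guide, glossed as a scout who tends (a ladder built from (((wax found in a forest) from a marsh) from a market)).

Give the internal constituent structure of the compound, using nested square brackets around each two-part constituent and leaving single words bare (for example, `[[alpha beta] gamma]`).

The outermost head in the paraphrase is "scout", modified by "market marsh forest wax ladder".
Inside "market marsh forest wax ladder": head "ladder", modifier "market marsh forest wax".
Inside "market marsh forest wax": head "wax" (specifically "marsh forest wax"), modifier "market".
Inside "marsh forest wax": head "wax" (specifically "forest wax"), modifier "marsh".
Inside "forest wax": head "wax", modifier "forest".
Putting it together: [[[market [marsh [forest wax]]] ladder] scout].

[[[market [marsh [forest wax]]] ladder] scout]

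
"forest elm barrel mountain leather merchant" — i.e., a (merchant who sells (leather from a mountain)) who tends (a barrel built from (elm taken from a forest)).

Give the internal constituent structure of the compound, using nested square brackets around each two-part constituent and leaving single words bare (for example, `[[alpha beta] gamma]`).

[[[forest elm] barrel] [[mountain leather] merchant]]

Whole compound: head "merchant" (specifically "mountain leather merchant"), modifier "forest elm barrel".
Within "forest elm barrel", the head is "barrel" and the modifier is "forest elm".
Within "forest elm", the head is "elm" and the modifier is "forest".
Within "mountain leather merchant", the head is "merchant" and the modifier is "mountain leather".
Within "mountain leather", the head is "leather" and the modifier is "mountain".
So the structure is [[[forest elm] barrel] [[mountain leather] merchant]].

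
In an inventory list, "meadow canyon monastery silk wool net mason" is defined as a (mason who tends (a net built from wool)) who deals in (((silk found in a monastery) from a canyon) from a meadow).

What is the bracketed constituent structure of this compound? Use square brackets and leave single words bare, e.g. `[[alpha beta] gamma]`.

[[meadow [canyon [monastery silk]]] [[wool net] mason]]

The outermost head in the paraphrase is "mason" (specifically "wool net mason"), modified by "meadow canyon monastery silk".
"meadow canyon monastery silk" → head "silk" (specifically "canyon monastery silk"), modifier "meadow".
"canyon monastery silk" → head "silk" (specifically "monastery silk"), modifier "canyon".
"monastery silk" → head "silk", modifier "monastery".
"wool net mason" → head "mason", modifier "wool net".
"wool net" → head "net", modifier "wool".
Putting it together: [[meadow [canyon [monastery silk]]] [[wool net] mason]].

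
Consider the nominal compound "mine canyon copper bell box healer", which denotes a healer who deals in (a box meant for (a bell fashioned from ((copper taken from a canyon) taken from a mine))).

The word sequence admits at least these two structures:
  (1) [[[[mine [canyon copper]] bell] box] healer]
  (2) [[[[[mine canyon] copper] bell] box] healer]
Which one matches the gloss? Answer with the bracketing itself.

The paraphrase's head is the "healer" part ("healer"); its modifier is "mine canyon copper bell box".
That top-level split, carried through the inner groups, gives [[[[mine [canyon copper]] bell] box] healer].

[[[[mine [canyon copper]] bell] box] healer]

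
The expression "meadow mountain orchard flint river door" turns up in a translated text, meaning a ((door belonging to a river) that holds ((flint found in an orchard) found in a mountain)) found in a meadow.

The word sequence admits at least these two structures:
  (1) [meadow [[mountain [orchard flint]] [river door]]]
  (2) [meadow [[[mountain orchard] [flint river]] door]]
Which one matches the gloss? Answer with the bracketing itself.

[meadow [[mountain [orchard flint]] [river door]]]

The paraphrase's head is the "door" part ("mountain orchard flint river door"); its modifier is "meadow".
That top-level split, carried through the inner groups, gives [meadow [[mountain [orchard flint]] [river door]]].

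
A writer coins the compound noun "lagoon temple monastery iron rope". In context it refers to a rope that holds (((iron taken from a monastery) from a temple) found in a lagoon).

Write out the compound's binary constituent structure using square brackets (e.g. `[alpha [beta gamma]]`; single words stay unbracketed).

[[lagoon [temple [monastery iron]]] rope]

The outermost head in the paraphrase is "rope", modified by "lagoon temple monastery iron".
Inside "lagoon temple monastery iron": head "iron" (specifically "temple monastery iron"), modifier "lagoon".
Inside "temple monastery iron": head "iron" (specifically "monastery iron"), modifier "temple".
Inside "monastery iron": head "iron", modifier "monastery".
So the structure is [[lagoon [temple [monastery iron]]] rope].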